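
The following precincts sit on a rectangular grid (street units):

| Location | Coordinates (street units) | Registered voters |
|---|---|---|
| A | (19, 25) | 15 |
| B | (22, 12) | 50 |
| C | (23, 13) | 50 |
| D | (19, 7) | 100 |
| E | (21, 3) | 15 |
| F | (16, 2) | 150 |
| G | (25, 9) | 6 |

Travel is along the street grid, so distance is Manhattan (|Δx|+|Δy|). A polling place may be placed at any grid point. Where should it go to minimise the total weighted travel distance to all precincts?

(19, 7)

Manhattan distance separates: Σwᵢ(|x−xᵢ|+|y−yᵢ|) = Σwᵢ|x−xᵢ| + Σwᵢ|y−yᵢ|, so x and y are optimised independently as 1-D weighted medians.
Total weight W = 386; half = 193.
x-coordinate, sorted with cumulative weight:
  x=16 (F, w=150) cum 150
  x=19 (A, w=15) cum 165
  x=19 (D, w=100) cum 265  ← median
  x=21 (E, w=15) cum 280
  x=22 (B, w=50) cum 330
  x=23 (C, w=50) cum 380
  x=25 (G, w=6) cum 386
⇒ x* = 19
y-coordinate, sorted with cumulative weight:
  y=2 (F, w=150) cum 150
  y=3 (E, w=15) cum 165
  y=7 (D, w=100) cum 265  ← median
  y=9 (G, w=6) cum 271
  y=12 (B, w=50) cum 321
  y=13 (C, w=50) cum 371
  y=25 (A, w=15) cum 386
⇒ y* = 7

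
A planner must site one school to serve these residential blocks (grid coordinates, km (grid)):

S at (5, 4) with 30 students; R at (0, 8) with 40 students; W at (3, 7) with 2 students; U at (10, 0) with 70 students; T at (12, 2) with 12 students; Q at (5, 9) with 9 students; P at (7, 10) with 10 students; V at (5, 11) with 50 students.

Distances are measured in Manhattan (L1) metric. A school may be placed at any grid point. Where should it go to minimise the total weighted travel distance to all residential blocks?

Manhattan distance separates: Σwᵢ(|x−xᵢ|+|y−yᵢ|) = Σwᵢ|x−xᵢ| + Σwᵢ|y−yᵢ|, so x and y are optimised independently as 1-D weighted medians.
Total weight W = 223; half = 111.5.
x-coordinate, sorted with cumulative weight:
  x=0 (R, w=40) cum 40
  x=3 (W, w=2) cum 42
  x=5 (S, w=30) cum 72
  x=5 (Q, w=9) cum 81
  x=5 (V, w=50) cum 131  ← median
  x=7 (P, w=10) cum 141
  x=10 (U, w=70) cum 211
  x=12 (T, w=12) cum 223
⇒ x* = 5
y-coordinate, sorted with cumulative weight:
  y=0 (U, w=70) cum 70
  y=2 (T, w=12) cum 82
  y=4 (S, w=30) cum 112  ← median
  y=7 (W, w=2) cum 114
  y=8 (R, w=40) cum 154
  y=9 (Q, w=9) cum 163
  y=10 (P, w=10) cum 173
  y=11 (V, w=50) cum 223
⇒ y* = 4

(5, 4)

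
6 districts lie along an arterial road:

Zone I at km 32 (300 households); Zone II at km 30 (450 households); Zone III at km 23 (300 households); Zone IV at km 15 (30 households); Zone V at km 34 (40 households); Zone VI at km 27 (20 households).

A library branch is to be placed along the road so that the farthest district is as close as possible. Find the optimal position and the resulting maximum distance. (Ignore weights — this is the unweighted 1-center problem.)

The 1-center on a line is the midpoint of the two extreme points: leftmost at 15, rightmost at 34.
Optimal location = (15 + 34)/2 = 24.5; maximum distance = (34 − 15)/2 = 9.5.

location 24.5, max distance 9.5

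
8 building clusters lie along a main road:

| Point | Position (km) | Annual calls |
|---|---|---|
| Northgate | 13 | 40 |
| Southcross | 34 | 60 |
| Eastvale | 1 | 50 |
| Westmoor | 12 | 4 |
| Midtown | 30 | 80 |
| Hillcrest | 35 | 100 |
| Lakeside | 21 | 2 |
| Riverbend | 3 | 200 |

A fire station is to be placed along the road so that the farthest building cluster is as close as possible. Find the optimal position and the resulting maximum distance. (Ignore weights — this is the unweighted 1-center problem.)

The 1-center on a line is the midpoint of the two extreme points: leftmost at 1, rightmost at 35.
Optimal location = (1 + 35)/2 = 18; maximum distance = (35 − 1)/2 = 17.

location 18, max distance 17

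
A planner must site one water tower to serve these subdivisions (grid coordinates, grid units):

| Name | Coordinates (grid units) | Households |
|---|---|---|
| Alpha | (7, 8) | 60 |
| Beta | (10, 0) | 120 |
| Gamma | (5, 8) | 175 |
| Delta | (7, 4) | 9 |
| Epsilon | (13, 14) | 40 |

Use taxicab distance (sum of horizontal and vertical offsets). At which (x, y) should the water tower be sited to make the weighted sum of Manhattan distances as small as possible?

Manhattan distance separates: Σwᵢ(|x−xᵢ|+|y−yᵢ|) = Σwᵢ|x−xᵢ| + Σwᵢ|y−yᵢ|, so x and y are optimised independently as 1-D weighted medians.
Total weight W = 404; half = 202.
x-coordinate, sorted with cumulative weight:
  x=5 (Gamma, w=175) cum 175
  x=7 (Alpha, w=60) cum 235  ← median
  x=7 (Delta, w=9) cum 244
  x=10 (Beta, w=120) cum 364
  x=13 (Epsilon, w=40) cum 404
⇒ x* = 7
y-coordinate, sorted with cumulative weight:
  y=0 (Beta, w=120) cum 120
  y=4 (Delta, w=9) cum 129
  y=8 (Alpha, w=60) cum 189
  y=8 (Gamma, w=175) cum 364  ← median
  y=14 (Epsilon, w=40) cum 404
⇒ y* = 8

(7, 8)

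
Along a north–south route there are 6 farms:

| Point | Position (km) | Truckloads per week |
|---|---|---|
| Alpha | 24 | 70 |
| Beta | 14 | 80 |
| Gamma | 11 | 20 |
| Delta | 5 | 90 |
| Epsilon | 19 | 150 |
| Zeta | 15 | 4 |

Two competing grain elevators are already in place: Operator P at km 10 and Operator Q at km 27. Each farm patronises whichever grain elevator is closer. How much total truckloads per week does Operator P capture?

194

The indifferent point is the midpoint (10+27)/2 = 18.5; farms left of it (closer to Operator P at 10) go to Operator P, those right go to Operator Q.
  Delta at 5 (w=90) → Operator P
  Gamma at 11 (w=20) → Operator P
  Beta at 14 (w=80) → Operator P
  Zeta at 15 (w=4) → Operator P
  Epsilon at 19 (w=150) → Operator Q
  Alpha at 24 (w=70) → Operator Q
Operator P captures 194; Operator Q captures 220.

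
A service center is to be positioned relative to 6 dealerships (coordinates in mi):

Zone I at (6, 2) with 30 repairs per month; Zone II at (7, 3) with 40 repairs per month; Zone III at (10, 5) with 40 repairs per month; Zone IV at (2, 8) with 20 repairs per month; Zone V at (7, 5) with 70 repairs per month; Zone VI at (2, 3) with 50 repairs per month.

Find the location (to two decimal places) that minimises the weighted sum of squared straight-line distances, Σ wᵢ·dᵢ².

(5.96, 4.16)

The minimiser of Σwᵢ‖p−pᵢ‖² is the weighted centroid p* = (Σwᵢpᵢ)/(Σwᵢ).
Σwᵢ = 250.
Σwᵢxᵢ = 30·6 + 40·7 + 40·10 + 20·2 + 70·7 + 50·2 = 1490.
Σwᵢyᵢ = 30·2 + 40·3 + 40·5 + 20·8 + 70·5 + 50·3 = 1040.
x* = 1490/250 = 5.96, y* = 1040/250 = 4.16.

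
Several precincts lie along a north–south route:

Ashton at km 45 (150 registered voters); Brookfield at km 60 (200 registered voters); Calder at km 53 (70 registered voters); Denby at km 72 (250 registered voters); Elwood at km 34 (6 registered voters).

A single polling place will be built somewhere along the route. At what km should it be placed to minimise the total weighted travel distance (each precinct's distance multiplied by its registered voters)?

For a sum of weighted absolute distances on a line, the optimum is the weighted median (not the mean). Total weight W = 676; half-weight = 338.
Sort by position and accumulate weight:
  km 34 (Elwood, w=6) → cum 6
  km 45 (Ashton, w=150) → cum 156
  km 53 (Calder, w=70) → cum 226
  km 60 (Brookfield, w=200) → cum 426  ≥ 338 → median here
  km 72 (Denby, w=250) → cum 676
Optimal location: km 60.

x = 60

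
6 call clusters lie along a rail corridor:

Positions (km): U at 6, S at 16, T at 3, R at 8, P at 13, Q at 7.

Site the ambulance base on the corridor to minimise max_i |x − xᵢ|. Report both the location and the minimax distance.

The 1-center on a line is the midpoint of the two extreme points: leftmost at 3, rightmost at 16.
Optimal location = (3 + 16)/2 = 9.5; maximum distance = (16 − 3)/2 = 6.5.

location 9.5, max distance 6.5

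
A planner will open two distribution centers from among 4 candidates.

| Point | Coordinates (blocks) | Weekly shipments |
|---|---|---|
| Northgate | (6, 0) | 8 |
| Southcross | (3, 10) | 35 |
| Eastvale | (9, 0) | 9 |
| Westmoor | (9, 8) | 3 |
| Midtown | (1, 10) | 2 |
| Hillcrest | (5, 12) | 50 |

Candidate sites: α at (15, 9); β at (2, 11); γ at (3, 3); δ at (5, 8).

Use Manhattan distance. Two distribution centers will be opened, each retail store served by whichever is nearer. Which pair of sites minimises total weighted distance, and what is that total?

{β, γ}, total 433

Evaluate every pair (each demand assigned to the nearer of the two):
  {β, γ}: total = 433
  {β, δ}: total = 466
  {γ, δ}: total = 493
  {α, δ}: total = 544
  {α, β}: total = 550
  {α, γ}: total = 963
Best pair: {β, γ} with total 433.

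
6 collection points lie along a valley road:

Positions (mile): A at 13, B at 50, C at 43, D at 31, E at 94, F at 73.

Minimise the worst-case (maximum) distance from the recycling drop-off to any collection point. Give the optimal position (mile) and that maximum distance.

The 1-center on a line is the midpoint of the two extreme points: leftmost at 13, rightmost at 94.
Optimal location = (13 + 94)/2 = 53.5; maximum distance = (94 − 13)/2 = 40.5.

location 53.5, max distance 40.5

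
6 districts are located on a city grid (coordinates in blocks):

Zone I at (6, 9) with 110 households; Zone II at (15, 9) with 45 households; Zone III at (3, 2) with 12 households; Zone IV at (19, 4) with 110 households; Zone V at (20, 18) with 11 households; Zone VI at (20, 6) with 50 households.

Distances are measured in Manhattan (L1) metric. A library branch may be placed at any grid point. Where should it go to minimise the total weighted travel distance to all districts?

(19, 6)

Manhattan distance separates: Σwᵢ(|x−xᵢ|+|y−yᵢ|) = Σwᵢ|x−xᵢ| + Σwᵢ|y−yᵢ|, so x and y are optimised independently as 1-D weighted medians.
Total weight W = 338; half = 169.
x-coordinate, sorted with cumulative weight:
  x=3 (Zone III, w=12) cum 12
  x=6 (Zone I, w=110) cum 122
  x=15 (Zone II, w=45) cum 167
  x=19 (Zone IV, w=110) cum 277  ← median
  x=20 (Zone V, w=11) cum 288
  x=20 (Zone VI, w=50) cum 338
⇒ x* = 19
y-coordinate, sorted with cumulative weight:
  y=2 (Zone III, w=12) cum 12
  y=4 (Zone IV, w=110) cum 122
  y=6 (Zone VI, w=50) cum 172  ← median
  y=9 (Zone I, w=110) cum 282
  y=9 (Zone II, w=45) cum 327
  y=18 (Zone V, w=11) cum 338
⇒ y* = 6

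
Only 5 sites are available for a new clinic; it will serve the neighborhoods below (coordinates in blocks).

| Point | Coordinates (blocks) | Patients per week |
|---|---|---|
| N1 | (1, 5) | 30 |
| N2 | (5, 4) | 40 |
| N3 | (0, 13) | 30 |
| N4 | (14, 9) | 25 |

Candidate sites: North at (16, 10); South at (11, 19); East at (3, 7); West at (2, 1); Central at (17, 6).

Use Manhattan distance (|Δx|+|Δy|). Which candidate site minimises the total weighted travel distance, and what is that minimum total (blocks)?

Total weighted distance at each candidate:
  North (16, 10): total = 1925
  South (11, 19): total = 2395
  East (3, 7): total = 915
  West (2, 1): total = 1310
  Central (17, 6): total = 1940
Minimum is at East with total 915 blocks.

East, total 915 blocks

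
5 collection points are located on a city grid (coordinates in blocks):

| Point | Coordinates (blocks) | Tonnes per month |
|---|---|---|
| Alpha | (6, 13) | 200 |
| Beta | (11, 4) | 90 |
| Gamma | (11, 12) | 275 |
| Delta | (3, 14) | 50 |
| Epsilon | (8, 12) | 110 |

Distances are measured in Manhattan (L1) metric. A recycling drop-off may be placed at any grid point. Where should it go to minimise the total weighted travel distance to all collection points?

(11, 12)

Manhattan distance separates: Σwᵢ(|x−xᵢ|+|y−yᵢ|) = Σwᵢ|x−xᵢ| + Σwᵢ|y−yᵢ|, so x and y are optimised independently as 1-D weighted medians.
Total weight W = 725; half = 362.5.
x-coordinate, sorted with cumulative weight:
  x=3 (Delta, w=50) cum 50
  x=6 (Alpha, w=200) cum 250
  x=8 (Epsilon, w=110) cum 360
  x=11 (Beta, w=90) cum 450  ← median
  x=11 (Gamma, w=275) cum 725
⇒ x* = 11
y-coordinate, sorted with cumulative weight:
  y=4 (Beta, w=90) cum 90
  y=12 (Gamma, w=275) cum 365  ← median
  y=12 (Epsilon, w=110) cum 475
  y=13 (Alpha, w=200) cum 675
  y=14 (Delta, w=50) cum 725
⇒ y* = 12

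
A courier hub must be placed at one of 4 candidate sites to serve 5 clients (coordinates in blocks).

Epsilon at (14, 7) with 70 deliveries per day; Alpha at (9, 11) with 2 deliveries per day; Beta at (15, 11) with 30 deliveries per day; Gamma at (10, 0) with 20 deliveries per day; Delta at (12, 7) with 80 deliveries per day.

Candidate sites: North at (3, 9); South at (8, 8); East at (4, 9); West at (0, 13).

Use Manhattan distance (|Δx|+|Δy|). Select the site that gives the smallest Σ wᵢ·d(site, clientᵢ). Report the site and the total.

South, total 1398 blocks

Total weighted distance at each candidate:
  North (3, 9): total = 2546
  South (8, 8): total = 1398
  East (4, 9): total = 2344
  West (0, 13): total = 3832
Minimum is at South with total 1398 blocks.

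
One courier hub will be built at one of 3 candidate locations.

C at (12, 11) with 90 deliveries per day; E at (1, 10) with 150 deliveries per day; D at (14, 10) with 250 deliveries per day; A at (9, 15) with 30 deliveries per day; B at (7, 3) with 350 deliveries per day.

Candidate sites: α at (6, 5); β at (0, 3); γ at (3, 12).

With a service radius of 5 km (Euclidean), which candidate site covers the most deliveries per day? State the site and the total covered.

Coverage radius r = 5 km; a point is covered iff (Δx)²+(Δy)² ≤ 5² = 25.
  α (6, 5): covers {B} → 350
  β (0, 3): covers {none} → 0
  γ (3, 12): covers {E} → 150
Maximum coverage at α: 350 deliveries per day.

α, covering 350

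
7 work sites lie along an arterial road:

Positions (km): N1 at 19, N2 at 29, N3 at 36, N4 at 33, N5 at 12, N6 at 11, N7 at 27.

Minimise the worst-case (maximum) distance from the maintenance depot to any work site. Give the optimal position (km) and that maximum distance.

location 23.5, max distance 12.5

The 1-center on a line is the midpoint of the two extreme points: leftmost at 11, rightmost at 36.
Optimal location = (11 + 36)/2 = 23.5; maximum distance = (36 − 11)/2 = 12.5.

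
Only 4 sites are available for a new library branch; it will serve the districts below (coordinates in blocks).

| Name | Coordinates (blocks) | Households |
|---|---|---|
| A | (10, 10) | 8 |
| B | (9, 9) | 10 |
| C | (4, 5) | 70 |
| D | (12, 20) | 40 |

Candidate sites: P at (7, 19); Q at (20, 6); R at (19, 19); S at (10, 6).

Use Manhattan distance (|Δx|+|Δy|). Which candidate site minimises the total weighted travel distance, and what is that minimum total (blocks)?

Total weighted distance at each candidate:
  P (7, 19): total = 1646
  Q (20, 6): total = 2322
  R (19, 19): total = 2694
  S (10, 6): total = 1202
Minimum is at S with total 1202 blocks.

S, total 1202 blocks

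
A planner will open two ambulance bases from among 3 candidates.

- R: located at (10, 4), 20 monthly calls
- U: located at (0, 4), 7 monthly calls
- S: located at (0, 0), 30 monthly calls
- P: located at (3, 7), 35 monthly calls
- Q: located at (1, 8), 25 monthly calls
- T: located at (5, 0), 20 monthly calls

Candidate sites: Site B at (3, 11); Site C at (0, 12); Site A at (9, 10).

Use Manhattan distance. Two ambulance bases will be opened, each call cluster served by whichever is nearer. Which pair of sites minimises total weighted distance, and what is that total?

{Site B, Site A}, total 1155

Evaluate every pair (each demand assigned to the nearer of the two):
  {Site B, Site A}: total = 1155
  {Site B, Site C}: total = 1221
  {Site C, Site A}: total = 1241
Best pair: {Site B, Site A} with total 1155.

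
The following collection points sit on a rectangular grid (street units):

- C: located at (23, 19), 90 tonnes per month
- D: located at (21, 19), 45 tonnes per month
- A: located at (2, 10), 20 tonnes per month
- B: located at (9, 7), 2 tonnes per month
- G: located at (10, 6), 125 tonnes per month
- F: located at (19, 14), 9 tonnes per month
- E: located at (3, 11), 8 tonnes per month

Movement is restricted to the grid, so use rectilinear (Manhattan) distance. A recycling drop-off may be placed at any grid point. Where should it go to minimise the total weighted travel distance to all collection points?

Manhattan distance separates: Σwᵢ(|x−xᵢ|+|y−yᵢ|) = Σwᵢ|x−xᵢ| + Σwᵢ|y−yᵢ|, so x and y are optimised independently as 1-D weighted medians.
Total weight W = 299; half = 149.5.
x-coordinate, sorted with cumulative weight:
  x=2 (A, w=20) cum 20
  x=3 (E, w=8) cum 28
  x=9 (B, w=2) cum 30
  x=10 (G, w=125) cum 155  ← median
  x=19 (F, w=9) cum 164
  x=21 (D, w=45) cum 209
  x=23 (C, w=90) cum 299
⇒ x* = 10
y-coordinate, sorted with cumulative weight:
  y=6 (G, w=125) cum 125
  y=7 (B, w=2) cum 127
  y=10 (A, w=20) cum 147
  y=11 (E, w=8) cum 155  ← median
  y=14 (F, w=9) cum 164
  y=19 (C, w=90) cum 254
  y=19 (D, w=45) cum 299
⇒ y* = 11

(10, 11)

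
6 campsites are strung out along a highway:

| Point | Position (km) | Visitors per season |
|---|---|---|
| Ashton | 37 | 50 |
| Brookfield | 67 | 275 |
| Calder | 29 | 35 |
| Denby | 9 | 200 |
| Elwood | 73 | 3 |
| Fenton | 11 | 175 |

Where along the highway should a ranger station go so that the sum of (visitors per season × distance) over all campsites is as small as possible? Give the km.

For a sum of weighted absolute distances on a line, the optimum is the weighted median (not the mean). Total weight W = 738; half-weight = 369.
Sort by position and accumulate weight:
  km 9 (Denby, w=200) → cum 200
  km 11 (Fenton, w=175) → cum 375  ≥ 369 → median here
  km 29 (Calder, w=35) → cum 410
  km 37 (Ashton, w=50) → cum 460
  km 67 (Brookfield, w=275) → cum 735
  km 73 (Elwood, w=3) → cum 738
Optimal location: km 11.

x = 11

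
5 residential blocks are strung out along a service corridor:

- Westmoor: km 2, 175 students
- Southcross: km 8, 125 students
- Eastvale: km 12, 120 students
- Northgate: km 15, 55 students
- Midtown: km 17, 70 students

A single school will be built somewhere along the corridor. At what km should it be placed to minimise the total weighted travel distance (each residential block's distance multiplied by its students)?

x = 8

For a sum of weighted absolute distances on a line, the optimum is the weighted median (not the mean). Total weight W = 545; half-weight = 272.5.
Sort by position and accumulate weight:
  km 2 (Westmoor, w=175) → cum 175
  km 8 (Southcross, w=125) → cum 300  ≥ 272.5 → median here
  km 12 (Eastvale, w=120) → cum 420
  km 15 (Northgate, w=55) → cum 475
  km 17 (Midtown, w=70) → cum 545
Optimal location: km 8.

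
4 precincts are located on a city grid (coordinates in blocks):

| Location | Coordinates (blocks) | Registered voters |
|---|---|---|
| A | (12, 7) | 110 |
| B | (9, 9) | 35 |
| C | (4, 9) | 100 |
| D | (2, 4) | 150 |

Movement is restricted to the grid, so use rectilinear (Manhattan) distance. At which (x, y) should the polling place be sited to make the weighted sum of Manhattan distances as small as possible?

Manhattan distance separates: Σwᵢ(|x−xᵢ|+|y−yᵢ|) = Σwᵢ|x−xᵢ| + Σwᵢ|y−yᵢ|, so x and y are optimised independently as 1-D weighted medians.
Total weight W = 395; half = 197.5.
x-coordinate, sorted with cumulative weight:
  x=2 (D, w=150) cum 150
  x=4 (C, w=100) cum 250  ← median
  x=9 (B, w=35) cum 285
  x=12 (A, w=110) cum 395
⇒ x* = 4
y-coordinate, sorted with cumulative weight:
  y=4 (D, w=150) cum 150
  y=7 (A, w=110) cum 260  ← median
  y=9 (B, w=35) cum 295
  y=9 (C, w=100) cum 395
⇒ y* = 7

(4, 7)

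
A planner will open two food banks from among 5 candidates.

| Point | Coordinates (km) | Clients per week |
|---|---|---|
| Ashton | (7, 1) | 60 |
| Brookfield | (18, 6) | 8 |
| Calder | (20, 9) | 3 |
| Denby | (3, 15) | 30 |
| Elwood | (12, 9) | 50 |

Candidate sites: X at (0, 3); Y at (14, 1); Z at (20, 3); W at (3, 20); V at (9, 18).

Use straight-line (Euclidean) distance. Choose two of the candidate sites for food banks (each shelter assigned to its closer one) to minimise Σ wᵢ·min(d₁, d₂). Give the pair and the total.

{Y, W}, total 1063.5

Evaluate every pair (each demand assigned to the nearer of the two):
  {Y, W}: total = 1063.5
  {Y, V}: total = 1114.8
  {X, V}: total = 1275.0
  {X, Y}: total = 1284.6
  {X, Z}: total = 1354.7
  {Y, Z}: total = 1413.3
  {X, W}: total = 1464.4
  {Z, W}: total = 1486.0
  {Z, V}: total = 1511.6
  {W, V}: total = 1814.0
Best pair: {Y, W} with total 1063.5.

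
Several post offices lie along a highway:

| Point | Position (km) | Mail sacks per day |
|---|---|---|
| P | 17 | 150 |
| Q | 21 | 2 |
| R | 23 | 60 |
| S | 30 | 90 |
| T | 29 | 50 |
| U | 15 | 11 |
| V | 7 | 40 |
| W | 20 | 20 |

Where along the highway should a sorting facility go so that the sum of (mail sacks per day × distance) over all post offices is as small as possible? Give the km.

x = 20

For a sum of weighted absolute distances on a line, the optimum is the weighted median (not the mean). Total weight W = 423; half-weight = 211.5.
Sort by position and accumulate weight:
  km 7 (V, w=40) → cum 40
  km 15 (U, w=11) → cum 51
  km 17 (P, w=150) → cum 201
  km 20 (W, w=20) → cum 221  ≥ 211.5 → median here
  km 21 (Q, w=2) → cum 223
  km 23 (R, w=60) → cum 283
  km 29 (T, w=50) → cum 333
  km 30 (S, w=90) → cum 423
Optimal location: km 20.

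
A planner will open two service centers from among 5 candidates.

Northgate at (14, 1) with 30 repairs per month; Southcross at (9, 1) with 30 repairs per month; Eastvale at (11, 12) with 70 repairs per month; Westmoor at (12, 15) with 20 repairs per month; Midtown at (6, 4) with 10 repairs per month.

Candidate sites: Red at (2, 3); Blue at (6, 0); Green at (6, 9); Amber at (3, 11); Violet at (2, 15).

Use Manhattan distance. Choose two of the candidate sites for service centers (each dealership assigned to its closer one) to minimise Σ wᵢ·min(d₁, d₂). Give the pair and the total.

{Blue, Green}, total 1230

Evaluate every pair (each demand assigned to the nearer of the two):
  {Blue, Green}: total = 1230
  {Blue, Amber}: total = 1320
  {Blue, Violet}: total = 1470
  {Red, Green}: total = 1540
  {Green, Violet}: total = 1620
  {Red, Amber}: total = 1630
  {Green, Amber}: total = 1660
  {Red, Violet}: total = 1780
  {Red, Blue}: total = 2040
  {Amber, Violet}: total = 2040
Best pair: {Blue, Green} with total 1230.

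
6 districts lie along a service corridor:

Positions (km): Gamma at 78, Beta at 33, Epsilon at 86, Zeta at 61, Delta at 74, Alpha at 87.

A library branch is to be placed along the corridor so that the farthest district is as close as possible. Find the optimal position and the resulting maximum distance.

location 60, max distance 27

The 1-center on a line is the midpoint of the two extreme points: leftmost at 33, rightmost at 87.
Optimal location = (33 + 87)/2 = 60; maximum distance = (87 − 33)/2 = 27.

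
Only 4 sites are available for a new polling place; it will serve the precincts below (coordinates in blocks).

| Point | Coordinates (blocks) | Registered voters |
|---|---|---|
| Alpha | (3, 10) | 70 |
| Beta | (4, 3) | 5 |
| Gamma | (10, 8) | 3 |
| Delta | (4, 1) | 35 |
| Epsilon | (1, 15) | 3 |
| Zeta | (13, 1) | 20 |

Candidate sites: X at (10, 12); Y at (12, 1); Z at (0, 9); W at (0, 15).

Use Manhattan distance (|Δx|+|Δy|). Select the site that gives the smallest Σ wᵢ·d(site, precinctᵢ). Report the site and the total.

Total weighted distance at each candidate:
  X (10, 12): total = 1628
  Y (12, 1): total = 1712
  Z (0, 9): total = 1224
  W (0, 15): total = 1864
Minimum is at Z with total 1224 blocks.

Z, total 1224 blocks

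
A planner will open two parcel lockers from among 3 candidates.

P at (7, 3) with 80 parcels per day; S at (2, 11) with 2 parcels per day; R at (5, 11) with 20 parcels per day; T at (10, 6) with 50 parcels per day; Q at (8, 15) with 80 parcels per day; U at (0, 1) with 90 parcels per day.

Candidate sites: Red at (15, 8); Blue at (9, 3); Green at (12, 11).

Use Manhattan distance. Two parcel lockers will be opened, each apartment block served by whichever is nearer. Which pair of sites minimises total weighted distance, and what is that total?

{Blue, Green}, total 2150

Evaluate every pair (each demand assigned to the nearer of the two):
  {Blue, Green}: total = 2150
  {Red, Blue}: total = 2660
  {Red, Green}: total = 4170
Best pair: {Blue, Green} with total 2150.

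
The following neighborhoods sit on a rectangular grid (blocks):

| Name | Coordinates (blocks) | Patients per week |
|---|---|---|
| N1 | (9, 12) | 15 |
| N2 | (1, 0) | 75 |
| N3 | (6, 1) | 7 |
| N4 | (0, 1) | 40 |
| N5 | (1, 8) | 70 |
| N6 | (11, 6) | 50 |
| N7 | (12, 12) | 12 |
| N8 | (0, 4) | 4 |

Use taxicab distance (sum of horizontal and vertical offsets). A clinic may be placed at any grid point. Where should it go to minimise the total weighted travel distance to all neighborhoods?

(1, 6)

Manhattan distance separates: Σwᵢ(|x−xᵢ|+|y−yᵢ|) = Σwᵢ|x−xᵢ| + Σwᵢ|y−yᵢ|, so x and y are optimised independently as 1-D weighted medians.
Total weight W = 273; half = 136.5.
x-coordinate, sorted with cumulative weight:
  x=0 (N4, w=40) cum 40
  x=0 (N8, w=4) cum 44
  x=1 (N2, w=75) cum 119
  x=1 (N5, w=70) cum 189  ← median
  x=6 (N3, w=7) cum 196
  x=9 (N1, w=15) cum 211
  x=11 (N6, w=50) cum 261
  x=12 (N7, w=12) cum 273
⇒ x* = 1
y-coordinate, sorted with cumulative weight:
  y=0 (N2, w=75) cum 75
  y=1 (N3, w=7) cum 82
  y=1 (N4, w=40) cum 122
  y=4 (N8, w=4) cum 126
  y=6 (N6, w=50) cum 176  ← median
  y=8 (N5, w=70) cum 246
  y=12 (N1, w=15) cum 261
  y=12 (N7, w=12) cum 273
⇒ y* = 6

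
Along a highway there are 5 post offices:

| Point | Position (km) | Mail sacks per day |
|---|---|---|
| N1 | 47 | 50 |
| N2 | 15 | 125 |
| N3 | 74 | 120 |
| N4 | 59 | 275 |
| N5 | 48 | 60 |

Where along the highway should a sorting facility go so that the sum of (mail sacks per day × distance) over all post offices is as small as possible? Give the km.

x = 59

For a sum of weighted absolute distances on a line, the optimum is the weighted median (not the mean). Total weight W = 630; half-weight = 315.
Sort by position and accumulate weight:
  km 15 (N2, w=125) → cum 125
  km 47 (N1, w=50) → cum 175
  km 48 (N5, w=60) → cum 235
  km 59 (N4, w=275) → cum 510  ≥ 315 → median here
  km 74 (N3, w=120) → cum 630
Optimal location: km 59.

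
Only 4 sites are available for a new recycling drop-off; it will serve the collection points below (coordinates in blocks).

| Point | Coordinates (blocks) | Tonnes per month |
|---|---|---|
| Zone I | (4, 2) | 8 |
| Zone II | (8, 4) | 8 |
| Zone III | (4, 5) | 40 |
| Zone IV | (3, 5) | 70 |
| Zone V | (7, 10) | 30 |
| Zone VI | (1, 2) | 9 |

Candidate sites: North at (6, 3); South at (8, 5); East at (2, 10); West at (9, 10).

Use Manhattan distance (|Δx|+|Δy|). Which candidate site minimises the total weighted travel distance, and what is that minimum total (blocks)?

Total weighted distance at each candidate:
  North (6, 3): total = 852
  South (8, 5): total = 844
  East (2, 10): total = 1107
  West (9, 10): total = 1534
Minimum is at South with total 844 blocks.

South, total 844 blocks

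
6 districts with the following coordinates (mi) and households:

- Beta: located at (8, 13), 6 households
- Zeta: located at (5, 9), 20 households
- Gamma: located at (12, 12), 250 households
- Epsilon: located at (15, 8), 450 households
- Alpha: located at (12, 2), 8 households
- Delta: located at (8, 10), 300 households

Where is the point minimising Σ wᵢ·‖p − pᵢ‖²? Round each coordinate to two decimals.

(11.99, 9.55)

The minimiser of Σwᵢ‖p−pᵢ‖² is the weighted centroid p* = (Σwᵢpᵢ)/(Σwᵢ).
Σwᵢ = 1034.
Σwᵢxᵢ = 6·8 + 20·5 + 250·12 + 450·15 + 8·12 + 300·8 = 12394.
Σwᵢyᵢ = 6·13 + 20·9 + 250·12 + 450·8 + 8·2 + 300·10 = 9874.
x* = 12394/1034 = 11.99, y* = 9874/1034 = 9.55.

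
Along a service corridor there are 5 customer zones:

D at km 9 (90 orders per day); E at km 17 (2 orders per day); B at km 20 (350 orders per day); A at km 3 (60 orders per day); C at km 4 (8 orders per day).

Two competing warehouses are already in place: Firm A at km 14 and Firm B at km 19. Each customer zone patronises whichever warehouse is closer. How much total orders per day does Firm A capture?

The indifferent point is the midpoint (14+19)/2 = 16.5; customer zones left of it (closer to Firm A at 14) go to Firm A, those right go to Firm B.
  A at 3 (w=60) → Firm A
  C at 4 (w=8) → Firm A
  D at 9 (w=90) → Firm A
  E at 17 (w=2) → Firm B
  B at 20 (w=350) → Firm B
Firm A captures 158; Firm B captures 352.

158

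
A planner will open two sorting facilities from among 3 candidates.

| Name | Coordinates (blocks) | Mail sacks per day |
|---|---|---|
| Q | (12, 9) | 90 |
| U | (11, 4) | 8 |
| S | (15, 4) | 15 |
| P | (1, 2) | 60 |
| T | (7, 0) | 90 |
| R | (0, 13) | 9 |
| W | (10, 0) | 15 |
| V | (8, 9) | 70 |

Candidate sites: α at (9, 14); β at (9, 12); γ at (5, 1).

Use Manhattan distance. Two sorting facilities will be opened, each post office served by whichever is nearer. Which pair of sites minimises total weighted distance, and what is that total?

Evaluate every pair (each demand assigned to the nearer of the two):
  {β, γ}: total = 1837
  {α, γ}: total = 2157
  {α, β}: total = 3735
Best pair: {β, γ} with total 1837.

{β, γ}, total 1837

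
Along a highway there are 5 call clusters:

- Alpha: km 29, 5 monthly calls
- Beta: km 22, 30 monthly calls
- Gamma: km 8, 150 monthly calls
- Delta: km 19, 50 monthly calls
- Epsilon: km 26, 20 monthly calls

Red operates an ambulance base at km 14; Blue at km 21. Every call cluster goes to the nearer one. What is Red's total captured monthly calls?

The indifferent point is the midpoint (14+21)/2 = 17.5; call clusters left of it (closer to Red at 14) go to Red, those right go to Blue.
  Gamma at 8 (w=150) → Red
  Delta at 19 (w=50) → Blue
  Beta at 22 (w=30) → Blue
  Epsilon at 26 (w=20) → Blue
  Alpha at 29 (w=5) → Blue
Red captures 150; Blue captures 105.

150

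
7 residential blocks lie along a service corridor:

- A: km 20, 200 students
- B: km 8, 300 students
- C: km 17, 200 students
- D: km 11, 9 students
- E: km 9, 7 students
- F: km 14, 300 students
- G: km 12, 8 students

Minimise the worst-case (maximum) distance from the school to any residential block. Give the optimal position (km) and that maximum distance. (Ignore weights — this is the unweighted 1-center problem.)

location 14, max distance 6

The 1-center on a line is the midpoint of the two extreme points: leftmost at 8, rightmost at 20.
Optimal location = (8 + 20)/2 = 14; maximum distance = (20 − 8)/2 = 6.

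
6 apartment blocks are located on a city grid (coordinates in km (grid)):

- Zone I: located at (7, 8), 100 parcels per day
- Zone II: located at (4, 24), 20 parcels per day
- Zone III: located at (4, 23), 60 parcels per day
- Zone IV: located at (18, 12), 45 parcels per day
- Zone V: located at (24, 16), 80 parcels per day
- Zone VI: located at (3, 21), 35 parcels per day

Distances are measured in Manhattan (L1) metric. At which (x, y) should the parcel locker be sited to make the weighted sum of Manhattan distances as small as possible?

(7, 16)

Manhattan distance separates: Σwᵢ(|x−xᵢ|+|y−yᵢ|) = Σwᵢ|x−xᵢ| + Σwᵢ|y−yᵢ|, so x and y are optimised independently as 1-D weighted medians.
Total weight W = 340; half = 170.
x-coordinate, sorted with cumulative weight:
  x=3 (Zone VI, w=35) cum 35
  x=4 (Zone II, w=20) cum 55
  x=4 (Zone III, w=60) cum 115
  x=7 (Zone I, w=100) cum 215  ← median
  x=18 (Zone IV, w=45) cum 260
  x=24 (Zone V, w=80) cum 340
⇒ x* = 7
y-coordinate, sorted with cumulative weight:
  y=8 (Zone I, w=100) cum 100
  y=12 (Zone IV, w=45) cum 145
  y=16 (Zone V, w=80) cum 225  ← median
  y=21 (Zone VI, w=35) cum 260
  y=23 (Zone III, w=60) cum 320
  y=24 (Zone II, w=20) cum 340
⇒ y* = 16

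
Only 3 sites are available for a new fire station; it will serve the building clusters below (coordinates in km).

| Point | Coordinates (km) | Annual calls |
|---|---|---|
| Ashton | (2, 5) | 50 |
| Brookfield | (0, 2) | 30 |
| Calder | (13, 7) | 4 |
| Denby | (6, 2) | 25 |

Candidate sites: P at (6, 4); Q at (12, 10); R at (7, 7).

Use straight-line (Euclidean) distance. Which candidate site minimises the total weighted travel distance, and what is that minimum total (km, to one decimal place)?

Total weighted distance at each candidate:
  P (6, 4): total = 476.4
  Q (12, 10): total = 1254.3
  R (7, 7): total = 678.8
Minimum is at P with total 476.4 km.

P, total 476.4 km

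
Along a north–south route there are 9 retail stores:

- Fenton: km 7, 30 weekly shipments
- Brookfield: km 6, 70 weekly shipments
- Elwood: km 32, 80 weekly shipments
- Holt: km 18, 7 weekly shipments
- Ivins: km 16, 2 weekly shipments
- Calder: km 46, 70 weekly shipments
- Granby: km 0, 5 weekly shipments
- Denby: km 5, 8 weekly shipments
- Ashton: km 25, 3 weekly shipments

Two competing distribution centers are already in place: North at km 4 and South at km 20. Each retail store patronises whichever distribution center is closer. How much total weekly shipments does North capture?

The indifferent point is the midpoint (4+20)/2 = 12; retail stores left of it (closer to North at 4) go to North, those right go to South.
  Granby at 0 (w=5) → North
  Denby at 5 (w=8) → North
  Brookfield at 6 (w=70) → North
  Fenton at 7 (w=30) → North
  Ivins at 16 (w=2) → South
  Holt at 18 (w=7) → South
  Ashton at 25 (w=3) → South
  Elwood at 32 (w=80) → South
  Calder at 46 (w=70) → South
North captures 113; South captures 162.

113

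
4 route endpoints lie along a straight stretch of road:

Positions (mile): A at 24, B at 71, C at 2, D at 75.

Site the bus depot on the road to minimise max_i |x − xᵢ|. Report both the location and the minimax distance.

location 38.5, max distance 36.5

The 1-center on a line is the midpoint of the two extreme points: leftmost at 2, rightmost at 75.
Optimal location = (2 + 75)/2 = 38.5; maximum distance = (75 − 2)/2 = 36.5.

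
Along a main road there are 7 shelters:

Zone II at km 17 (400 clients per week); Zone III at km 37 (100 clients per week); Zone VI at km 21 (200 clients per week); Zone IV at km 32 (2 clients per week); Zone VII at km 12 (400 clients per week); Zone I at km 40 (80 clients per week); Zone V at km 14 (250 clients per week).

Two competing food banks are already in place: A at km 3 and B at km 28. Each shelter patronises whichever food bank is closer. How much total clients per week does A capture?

650

The indifferent point is the midpoint (3+28)/2 = 15.5; shelters left of it (closer to A at 3) go to A, those right go to B.
  Zone VII at 12 (w=400) → A
  Zone V at 14 (w=250) → A
  Zone II at 17 (w=400) → B
  Zone VI at 21 (w=200) → B
  Zone IV at 32 (w=2) → B
  Zone III at 37 (w=100) → B
  Zone I at 40 (w=80) → B
A captures 650; B captures 782.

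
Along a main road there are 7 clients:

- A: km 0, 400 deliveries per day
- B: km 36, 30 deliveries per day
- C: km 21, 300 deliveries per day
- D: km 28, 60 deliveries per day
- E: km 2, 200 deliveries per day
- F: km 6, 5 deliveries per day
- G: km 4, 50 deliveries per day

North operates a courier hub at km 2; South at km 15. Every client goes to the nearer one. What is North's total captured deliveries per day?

655

The indifferent point is the midpoint (2+15)/2 = 8.5; clients left of it (closer to North at 2) go to North, those right go to South.
  A at 0 (w=400) → North
  E at 2 (w=200) → North
  G at 4 (w=50) → North
  F at 6 (w=5) → North
  C at 21 (w=300) → South
  D at 28 (w=60) → South
  B at 36 (w=30) → South
North captures 655; South captures 390.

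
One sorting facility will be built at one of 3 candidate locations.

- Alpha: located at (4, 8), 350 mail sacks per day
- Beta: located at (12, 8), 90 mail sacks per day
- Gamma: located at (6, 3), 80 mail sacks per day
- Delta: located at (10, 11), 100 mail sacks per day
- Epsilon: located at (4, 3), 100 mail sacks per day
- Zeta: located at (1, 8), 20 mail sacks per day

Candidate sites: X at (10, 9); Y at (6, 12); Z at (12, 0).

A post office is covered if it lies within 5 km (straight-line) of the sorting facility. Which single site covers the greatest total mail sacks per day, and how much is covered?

Coverage radius r = 5 km; a point is covered iff (Δx)²+(Δy)² ≤ 5² = 25.
  X (10, 9): covers {Beta, Delta} → 190
  Y (6, 12): covers {Alpha, Delta} → 450
  Z (12, 0): covers {none} → 0
Maximum coverage at Y: 450 mail sacks per day.

Y, covering 450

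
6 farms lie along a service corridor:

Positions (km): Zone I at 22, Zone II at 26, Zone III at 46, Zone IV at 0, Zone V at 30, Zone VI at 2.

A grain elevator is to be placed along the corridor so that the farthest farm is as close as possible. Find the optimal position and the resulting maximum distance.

The 1-center on a line is the midpoint of the two extreme points: leftmost at 0, rightmost at 46.
Optimal location = (0 + 46)/2 = 23; maximum distance = (46 − 0)/2 = 23.

location 23, max distance 23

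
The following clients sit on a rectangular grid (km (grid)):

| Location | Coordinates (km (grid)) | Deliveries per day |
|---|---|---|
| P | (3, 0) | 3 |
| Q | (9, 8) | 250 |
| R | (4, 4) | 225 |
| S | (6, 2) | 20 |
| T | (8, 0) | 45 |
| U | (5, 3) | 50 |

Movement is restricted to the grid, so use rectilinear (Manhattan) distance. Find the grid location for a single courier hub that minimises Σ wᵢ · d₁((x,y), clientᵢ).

(6, 4)

Manhattan distance separates: Σwᵢ(|x−xᵢ|+|y−yᵢ|) = Σwᵢ|x−xᵢ| + Σwᵢ|y−yᵢ|, so x and y are optimised independently as 1-D weighted medians.
Total weight W = 593; half = 296.5.
x-coordinate, sorted with cumulative weight:
  x=3 (P, w=3) cum 3
  x=4 (R, w=225) cum 228
  x=5 (U, w=50) cum 278
  x=6 (S, w=20) cum 298  ← median
  x=8 (T, w=45) cum 343
  x=9 (Q, w=250) cum 593
⇒ x* = 6
y-coordinate, sorted with cumulative weight:
  y=0 (P, w=3) cum 3
  y=0 (T, w=45) cum 48
  y=2 (S, w=20) cum 68
  y=3 (U, w=50) cum 118
  y=4 (R, w=225) cum 343  ← median
  y=8 (Q, w=250) cum 593
⇒ y* = 4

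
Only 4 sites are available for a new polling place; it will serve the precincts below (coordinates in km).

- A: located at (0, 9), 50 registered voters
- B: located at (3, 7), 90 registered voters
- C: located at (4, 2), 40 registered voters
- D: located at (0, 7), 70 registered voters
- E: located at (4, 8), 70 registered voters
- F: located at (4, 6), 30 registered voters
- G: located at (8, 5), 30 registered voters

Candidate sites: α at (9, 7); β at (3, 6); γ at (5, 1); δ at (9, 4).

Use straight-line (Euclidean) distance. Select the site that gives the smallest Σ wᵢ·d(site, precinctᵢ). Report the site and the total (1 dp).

β, total 1027.9 km

Total weighted distance at each candidate:
  α (9, 7): total = 2490.8
  β (3, 6): total = 1027.9
  γ (5, 1): total = 2442.1
  δ (9, 4): total = 2650.2
Minimum is at β with total 1027.9 km.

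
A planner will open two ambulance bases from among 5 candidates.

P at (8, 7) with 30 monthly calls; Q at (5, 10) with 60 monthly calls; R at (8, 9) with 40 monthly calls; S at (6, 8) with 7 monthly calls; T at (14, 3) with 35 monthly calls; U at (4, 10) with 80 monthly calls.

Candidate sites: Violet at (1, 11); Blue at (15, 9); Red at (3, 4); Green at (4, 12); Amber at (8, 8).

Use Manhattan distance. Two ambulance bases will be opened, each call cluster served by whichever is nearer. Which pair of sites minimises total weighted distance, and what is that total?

{Green, Amber}, total 809

Evaluate every pair (each demand assigned to the nearer of the two):
  {Green, Amber}: total = 809
  {Violet, Amber}: total = 1089
  {Blue, Amber}: total = 1109
  {Blue, Green}: total = 1177
  {Red, Amber}: total = 1249
  {Red, Green}: total = 1322
  {Violet, Blue}: total = 1471
  {Violet, Green}: total = 1597
  {Violet, Red}: total = 1689
  {Blue, Red}: total = 1854
Best pair: {Green, Amber} with total 809.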